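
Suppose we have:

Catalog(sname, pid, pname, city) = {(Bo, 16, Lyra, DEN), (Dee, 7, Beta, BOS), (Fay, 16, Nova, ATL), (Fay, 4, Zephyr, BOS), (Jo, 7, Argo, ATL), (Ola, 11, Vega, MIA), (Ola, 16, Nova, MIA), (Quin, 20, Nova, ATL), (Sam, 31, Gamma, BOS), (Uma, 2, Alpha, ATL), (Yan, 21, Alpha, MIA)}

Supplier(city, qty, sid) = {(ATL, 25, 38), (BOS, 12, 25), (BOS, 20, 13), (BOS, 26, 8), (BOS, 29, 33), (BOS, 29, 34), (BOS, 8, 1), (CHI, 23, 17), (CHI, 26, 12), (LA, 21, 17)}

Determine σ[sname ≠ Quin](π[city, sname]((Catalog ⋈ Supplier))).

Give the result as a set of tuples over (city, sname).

{(ATL, Fay), (ATL, Jo), (ATL, Uma), (BOS, Dee), (BOS, Fay), (BOS, Sam)}

Catalog ⋈ Supplier (natural join on city): {(Dee, 7, Beta, BOS, 12, 25), (Dee, 7, Beta, BOS, 20, 13), (Dee, 7, Beta, BOS, 26, 8), (Dee, 7, Beta, BOS, 29, 33), (Dee, 7, Beta, BOS, 29, 34), (Dee, 7, Beta, BOS, 8, 1), (Fay, 16, Nova, ATL, 25, 38), (Fay, 4, Zephyr, BOS, 12, 25), (Fay, 4, Zephyr, BOS, 20, 13), (Fay, 4, Zephyr, BOS, 26, 8), (Fay, 4, Zephyr, BOS, 29, 33), (Fay, 4, Zephyr, BOS, 29, 34), (Fay, 4, Zephyr, BOS, 8, 1), (Jo, 7, Argo, ATL, 25, 38), (Quin, 20, Nova, ATL, 25, 38), (Sam, 31, Gamma, BOS, 12, 25), (Sam, 31, Gamma, BOS, 20, 13), (Sam, 31, Gamma, BOS, 26, 8), (Sam, 31, Gamma, BOS, 29, 33), (Sam, 31, Gamma, BOS, 29, 34), (Sam, 31, Gamma, BOS, 8, 1), (Uma, 2, Alpha, ATL, 25, 38)}
Keep only column(s) city, sname (15 duplicate(s) eliminated): {(ATL, Fay), (ATL, Jo), (ATL, Quin), (ATL, Uma), (BOS, Dee), (BOS, Fay), (BOS, Sam)}
σ[sname ≠ Quin]: keep tuples satisfying sname ≠ Quin → {(ATL, Fay), (ATL, Jo), (ATL, Uma), (BOS, Dee), (BOS, Fay), (BOS, Sam)}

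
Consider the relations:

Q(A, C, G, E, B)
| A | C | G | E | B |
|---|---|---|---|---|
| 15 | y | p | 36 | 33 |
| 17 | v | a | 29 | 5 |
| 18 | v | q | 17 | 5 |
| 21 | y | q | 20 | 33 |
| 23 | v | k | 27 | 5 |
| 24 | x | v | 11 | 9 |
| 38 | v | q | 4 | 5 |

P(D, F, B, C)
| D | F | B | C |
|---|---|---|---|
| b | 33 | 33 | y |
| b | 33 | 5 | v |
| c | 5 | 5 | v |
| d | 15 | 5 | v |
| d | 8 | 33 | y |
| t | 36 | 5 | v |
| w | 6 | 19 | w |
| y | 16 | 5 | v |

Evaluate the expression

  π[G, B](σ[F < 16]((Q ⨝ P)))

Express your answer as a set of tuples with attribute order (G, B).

Natural join on C, B: {(15, y, p, 36, 33, b, 33), (15, y, p, 36, 33, d, 8), (17, v, a, 29, 5, b, 33), (17, v, a, 29, 5, c, 5), (17, v, a, 29, 5, d, 15), (17, v, a, 29, 5, t, 36), (17, v, a, 29, 5, y, 16), (18, v, q, 17, 5, b, 33), (18, v, q, 17, 5, c, 5), (18, v, q, 17, 5, d, 15), (18, v, q, 17, 5, t, 36), (18, v, q, 17, 5, y, 16), (21, y, q, 20, 33, b, 33), (21, y, q, 20, 33, d, 8), (23, v, k, 27, 5, b, 33), (23, v, k, 27, 5, c, 5), (23, v, k, 27, 5, d, 15), (23, v, k, 27, 5, t, 36), (23, v, k, 27, 5, y, 16), (38, v, q, 4, 5, b, 33), (38, v, q, 4, 5, c, 5), (38, v, q, 4, 5, d, 15), (38, v, q, 4, 5, t, 36), (38, v, q, 4, 5, y, 16)}
Selection F < 16: {(15, y, p, 36, 33, d, 8), (17, v, a, 29, 5, c, 5), (17, v, a, 29, 5, d, 15), (18, v, q, 17, 5, c, 5), (18, v, q, 17, 5, d, 15), (21, y, q, 20, 33, d, 8), (23, v, k, 27, 5, c, 5), (23, v, k, 27, 5, d, 15), (38, v, q, 4, 5, c, 5), (38, v, q, 4, 5, d, 15)}
π[G, B]: project onto (G, B) (5 duplicate(s) eliminated) → {(a, 5), (k, 5), (p, 33), (q, 33), (q, 5)}

{(a, 5), (k, 5), (p, 33), (q, 33), (q, 5)}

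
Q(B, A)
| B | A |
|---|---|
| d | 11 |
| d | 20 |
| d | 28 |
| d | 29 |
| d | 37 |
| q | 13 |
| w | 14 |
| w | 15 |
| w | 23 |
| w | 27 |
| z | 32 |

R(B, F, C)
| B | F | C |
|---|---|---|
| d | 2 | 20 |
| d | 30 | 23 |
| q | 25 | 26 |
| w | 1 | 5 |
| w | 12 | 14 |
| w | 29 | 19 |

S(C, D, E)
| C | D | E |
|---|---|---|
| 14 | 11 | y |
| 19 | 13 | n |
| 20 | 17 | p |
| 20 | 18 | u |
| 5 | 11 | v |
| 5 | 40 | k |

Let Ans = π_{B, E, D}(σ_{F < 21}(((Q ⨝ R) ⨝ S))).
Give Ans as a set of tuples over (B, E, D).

{(d, p, 17), (d, u, 18), (w, k, 40), (w, v, 11), (w, y, 11)}

Q ⋈ R (natural join on B): {(d, 11, 2, 20), (d, 11, 30, 23), (d, 20, 2, 20), (d, 20, 30, 23), (d, 28, 2, 20), (d, 28, 30, 23), (d, 29, 2, 20), (d, 29, 30, 23), (d, 37, 2, 20), (d, 37, 30, 23), (q, 13, 25, 26), (w, 14, 1, 5), (w, 14, 12, 14), (w, 14, 29, 19), (w, 15, 1, 5), (w, 15, 12, 14), (w, 15, 29, 19), (w, 23, 1, 5), (w, 23, 12, 14), (w, 23, 29, 19), (w, 27, 1, 5), (w, 27, 12, 14), (w, 27, 29, 19)}
(Q ⨝ R) ⋈ S (natural join on C): {(d, 11, 2, 20, 17, p), (d, 11, 2, 20, 18, u), (d, 20, 2, 20, 17, p), (d, 20, 2, 20, 18, u), (d, 28, 2, 20, 17, p), (d, 28, 2, 20, 18, u), (d, 29, 2, 20, 17, p), (d, 29, 2, 20, 18, u), (d, 37, 2, 20, 17, p), (d, 37, 2, 20, 18, u), (w, 14, 1, 5, 11, v), (w, 14, 1, 5, 40, k), (w, 14, 12, 14, 11, y), (w, 14, 29, 19, 13, n), (w, 15, 1, 5, 11, v), (w, 15, 1, 5, 40, k), (w, 15, 12, 14, 11, y), (w, 15, 29, 19, 13, n), (w, 23, 1, 5, 11, v), (w, 23, 1, 5, 40, k), (w, 23, 12, 14, 11, y), (w, 23, 29, 19, 13, n), (w, 27, 1, 5, 11, v), (w, 27, 1, 5, 40, k), (w, 27, 12, 14, 11, y), (w, 27, 29, 19, 13, n)}
Filtering on F < 21 leaves {(d, 11, 2, 20, 17, p), (d, 11, 2, 20, 18, u), (d, 20, 2, 20, 17, p), (d, 20, 2, 20, 18, u), (d, 28, 2, 20, 17, p), (d, 28, 2, 20, 18, u), (d, 29, 2, 20, 17, p), (d, 29, 2, 20, 18, u), (d, 37, 2, 20, 17, p), (d, 37, 2, 20, 18, u), (w, 14, 1, 5, 11, v), (w, 14, 1, 5, 40, k), (w, 14, 12, 14, 11, y), (w, 15, 1, 5, 11, v), (w, 15, 1, 5, 40, k), (w, 15, 12, 14, 11, y), (w, 23, 1, 5, 11, v), (w, 23, 1, 5, 40, k), (w, 23, 12, 14, 11, y), (w, 27, 1, 5, 11, v), (w, 27, 1, 5, 40, k), (w, 27, 12, 14, 11, y)}.
π[B, E, D]: project onto (B, E, D) (17 duplicate(s) eliminated) → {(d, p, 17), (d, u, 18), (w, k, 40), (w, v, 11), (w, y, 11)}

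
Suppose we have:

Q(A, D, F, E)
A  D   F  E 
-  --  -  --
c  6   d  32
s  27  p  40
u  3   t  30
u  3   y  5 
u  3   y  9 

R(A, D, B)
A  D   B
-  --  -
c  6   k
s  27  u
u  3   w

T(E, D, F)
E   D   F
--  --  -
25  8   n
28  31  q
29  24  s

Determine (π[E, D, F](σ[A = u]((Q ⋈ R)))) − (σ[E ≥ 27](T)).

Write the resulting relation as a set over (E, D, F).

{(30, 3, t), (5, 3, y), (9, 3, y)}

Joining Q and R on A, D yields {(c, 6, d, 32, k), (s, 27, p, 40, u), (u, 3, t, 30, w), (u, 3, y, 5, w), (u, 3, y, 9, w)}.
Apply σ_{A = u}; surviving tuples: {(u, 3, t, 30, w), (u, 3, y, 5, w), (u, 3, y, 9, w)}
π[E, D, F]: project onto (E, D, F) → {(30, 3, t), (5, 3, y), (9, 3, y)}
Apply σ_{E ≥ 27}; surviving tuples: {(28, 31, q), (29, 24, s)}
Difference: {(30, 3, t), (5, 3, y), (9, 3, y)} with {(28, 31, q), (29, 24, s)} → {(30, 3, t), (5, 3, y), (9, 3, y)}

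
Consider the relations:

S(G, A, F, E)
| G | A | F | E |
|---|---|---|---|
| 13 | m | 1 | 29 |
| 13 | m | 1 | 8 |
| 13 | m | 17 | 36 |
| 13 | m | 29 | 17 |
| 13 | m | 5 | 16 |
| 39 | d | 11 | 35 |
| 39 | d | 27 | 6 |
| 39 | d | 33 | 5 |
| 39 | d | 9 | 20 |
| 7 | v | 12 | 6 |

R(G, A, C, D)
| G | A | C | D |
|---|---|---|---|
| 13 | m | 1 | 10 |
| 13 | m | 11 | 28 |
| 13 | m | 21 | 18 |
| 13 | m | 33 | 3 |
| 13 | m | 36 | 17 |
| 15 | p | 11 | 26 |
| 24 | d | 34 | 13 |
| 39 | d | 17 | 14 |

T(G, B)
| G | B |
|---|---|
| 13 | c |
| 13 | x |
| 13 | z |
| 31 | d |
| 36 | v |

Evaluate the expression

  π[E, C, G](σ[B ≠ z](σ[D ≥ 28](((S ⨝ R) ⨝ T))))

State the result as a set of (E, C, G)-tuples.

{(16, 11, 13), (17, 11, 13), (29, 11, 13), (36, 11, 13), (8, 11, 13)}

S ⋈ R (natural join on G, A): {(13, m, 1, 29, 1, 10), (13, m, 1, 29, 11, 28), (13, m, 1, 29, 21, 18), (13, m, 1, 29, 33, 3), (13, m, 1, 29, 36, 17), (13, m, 1, 8, 1, 10), (13, m, 1, 8, 11, 28), (13, m, 1, 8, 21, 18), (13, m, 1, 8, 33, 3), (13, m, 1, 8, 36, 17), (13, m, 17, 36, 1, 10), (13, m, 17, 36, 11, 28), (13, m, 17, 36, 21, 18), (13, m, 17, 36, 33, 3), (13, m, 17, 36, 36, 17), (13, m, 29, 17, 1, 10), (13, m, 29, 17, 11, 28), (13, m, 29, 17, 21, 18), (13, m, 29, 17, 33, 3), (13, m, 29, 17, 36, 17), (13, m, 5, 16, 1, 10), (13, m, 5, 16, 11, 28), (13, m, 5, 16, 21, 18), (13, m, 5, 16, 33, 3), (13, m, 5, 16, 36, 17), (39, d, 11, 35, 17, 14), (39, d, 27, 6, 17, 14), (39, d, 33, 5, 17, 14), (39, d, 9, 20, 17, 14)}
(S ⨝ R) ⋈ T (natural join on G): {(13, m, 1, 29, 1, 10, c), (13, m, 1, 29, 1, 10, x), (13, m, 1, 29, 1, 10, z), (13, m, 1, 29, 11, 28, c), (13, m, 1, 29, 11, 28, x), (13, m, 1, 29, 11, 28, z), (13, m, 1, 29, 21, 18, c), (13, m, 1, 29, 21, 18, x), (13, m, 1, 29, 21, 18, z), (13, m, 1, 29, 33, 3, c), (13, m, 1, 29, 33, 3, x), (13, m, 1, 29, 33, 3, z), (13, m, 1, 29, 36, 17, c), (13, m, 1, 29, 36, 17, x), (13, m, 1, 29, 36, 17, z), (13, m, 1, 8, 1, 10, c), (13, m, 1, 8, 1, 10, x), (13, m, 1, 8, 1, 10, z), (13, m, 1, 8, 11, 28, c), (13, m, 1, 8, 11, 28, x), (13, m, 1, 8, 11, 28, z), (13, m, 1, 8, 21, 18, c), (13, m, 1, 8, 21, 18, x), (13, m, 1, 8, 21, 18, z), (13, m, 1, 8, 33, 3, c), (13, m, 1, 8, 33, 3, x), (13, m, 1, 8, 33, 3, z), (13, m, 1, 8, 36, 17, c), (13, m, 1, 8, 36, 17, x), (13, m, 1, 8, 36, 17, z), (13, m, 17, 36, 1, 10, c), (13, m, 17, 36, 1, 10, x), (13, m, 17, 36, 1, 10, z), (13, m, 17, 36, 11, 28, c), (13, m, 17, 36, 11, 28, x), (13, m, 17, 36, 11, 28, z), (13, m, 17, 36, 21, 18, c), (13, m, 17, 36, 21, 18, x), (13, m, 17, 36, 21, 18, z), (13, m, 17, 36, 33, 3, c), (13, m, 17, 36, 33, 3, x), (13, m, 17, 36, 33, 3, z), (13, m, 17, 36, 36, 17, c), (13, m, 17, 36, 36, 17, x), (13, m, 17, 36, 36, 17, z), (13, m, 29, 17, 1, 10, c), (13, m, 29, 17, 1, 10, x), (13, m, 29, 17, 1, 10, z), (13, m, 29, 17, 11, 28, c), (13, m, 29, 17, 11, 28, x), (13, m, 29, 17, 11, 28, z), (13, m, 29, 17, 21, 18, c), (13, m, 29, 17, 21, 18, x), (13, m, 29, 17, 21, 18, z), (13, m, 29, 17, 33, 3, c), (13, m, 29, 17, 33, 3, x), (13, m, 29, 17, 33, 3, z), (13, m, 29, 17, 36, 17, c), (13, m, 29, 17, 36, 17, x), (13, m, 29, 17, 36, 17, z), (13, m, 5, 16, 1, 10, c), (13, m, 5, 16, 1, 10, x), (13, m, 5, 16, 1, 10, z), (13, m, 5, 16, 11, 28, c), (13, m, 5, 16, 11, 28, x), (13, m, 5, 16, 11, 28, z), (13, m, 5, 16, 21, 18, c), (13, m, 5, 16, 21, 18, x), (13, m, 5, 16, 21, 18, z), (13, m, 5, 16, 33, 3, c), (13, m, 5, 16, 33, 3, x), (13, m, 5, 16, 33, 3, z), (13, m, 5, 16, 36, 17, c), (13, m, 5, 16, 36, 17, x), (13, m, 5, 16, 36, 17, z)}
Apply σ_{D ≥ 28}; surviving tuples: {(13, m, 1, 29, 11, 28, c), (13, m, 1, 29, 11, 28, x), (13, m, 1, 29, 11, 28, z), (13, m, 1, 8, 11, 28, c), (13, m, 1, 8, 11, 28, x), (13, m, 1, 8, 11, 28, z), (13, m, 17, 36, 11, 28, c), (13, m, 17, 36, 11, 28, x), (13, m, 17, 36, 11, 28, z), (13, m, 29, 17, 11, 28, c), (13, m, 29, 17, 11, 28, x), (13, m, 29, 17, 11, 28, z), (13, m, 5, 16, 11, 28, c), (13, m, 5, 16, 11, 28, x), (13, m, 5, 16, 11, 28, z)}
Apply σ_{B ≠ z}; surviving tuples: {(13, m, 1, 29, 11, 28, c), (13, m, 1, 29, 11, 28, x), (13, m, 1, 8, 11, 28, c), (13, m, 1, 8, 11, 28, x), (13, m, 17, 36, 11, 28, c), (13, m, 17, 36, 11, 28, x), (13, m, 29, 17, 11, 28, c), (13, m, 29, 17, 11, 28, x), (13, m, 5, 16, 11, 28, c), (13, m, 5, 16, 11, 28, x)}
Projecting to E, C, G (5 duplicate(s) eliminated): {(16, 11, 13), (17, 11, 13), (29, 11, 13), (36, 11, 13), (8, 11, 13)}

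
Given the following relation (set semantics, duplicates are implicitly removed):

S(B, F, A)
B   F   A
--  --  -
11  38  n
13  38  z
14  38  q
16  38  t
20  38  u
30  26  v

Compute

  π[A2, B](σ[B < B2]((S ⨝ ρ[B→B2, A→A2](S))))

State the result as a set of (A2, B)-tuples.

{(q, 11), (q, 13), (t, 11), (t, 13), (t, 14), (u, 11), (u, 13), (u, 14), (u, 16), (z, 11)}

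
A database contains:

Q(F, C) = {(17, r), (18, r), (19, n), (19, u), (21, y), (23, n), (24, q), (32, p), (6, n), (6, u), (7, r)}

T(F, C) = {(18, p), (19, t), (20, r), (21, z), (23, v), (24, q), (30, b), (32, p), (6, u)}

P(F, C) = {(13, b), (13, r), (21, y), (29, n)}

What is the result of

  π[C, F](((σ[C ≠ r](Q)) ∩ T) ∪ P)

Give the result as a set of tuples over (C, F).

Filtering on C ≠ r leaves {(19, n), (19, u), (21, y), (23, n), (24, q), (32, p), (6, n), (6, u)}.
Taking the intersection: {(24, q), (32, p), (6, u)}
Taking the union: {(13, b), (13, r), (21, y), (24, q), (29, n), (32, p), (6, u)}
Keep only column(s) C, F: {(b, 13), (n, 29), (p, 32), (q, 24), (r, 13), (u, 6), (y, 21)}

{(b, 13), (n, 29), (p, 32), (q, 24), (r, 13), (u, 6), (y, 21)}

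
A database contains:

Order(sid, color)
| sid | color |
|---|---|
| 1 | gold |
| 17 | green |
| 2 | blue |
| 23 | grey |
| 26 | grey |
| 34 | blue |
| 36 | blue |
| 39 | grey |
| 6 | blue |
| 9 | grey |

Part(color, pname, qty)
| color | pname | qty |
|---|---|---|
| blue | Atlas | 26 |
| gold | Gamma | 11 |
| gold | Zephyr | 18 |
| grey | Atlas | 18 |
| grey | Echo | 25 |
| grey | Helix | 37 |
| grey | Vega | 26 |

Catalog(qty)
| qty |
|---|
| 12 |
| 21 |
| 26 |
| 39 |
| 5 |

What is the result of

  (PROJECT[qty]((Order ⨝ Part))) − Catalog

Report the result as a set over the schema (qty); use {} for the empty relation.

Order ⋈ Part (natural join on color): {(1, gold, Gamma, 11), (1, gold, Zephyr, 18), (2, blue, Atlas, 26), (23, grey, Atlas, 18), (23, grey, Echo, 25), (23, grey, Helix, 37), (23, grey, Vega, 26), (26, grey, Atlas, 18), (26, grey, Echo, 25), (26, grey, Helix, 37), (26, grey, Vega, 26), (34, blue, Atlas, 26), (36, blue, Atlas, 26), (39, grey, Atlas, 18), (39, grey, Echo, 25), (39, grey, Helix, 37), (39, grey, Vega, 26), (6, blue, Atlas, 26), (9, grey, Atlas, 18), (9, grey, Echo, 25), (9, grey, Helix, 37), (9, grey, Vega, 26)}
Projecting to qty (17 duplicate(s) eliminated): {11, 18, 25, 26, 37}
Taking the difference: {11, 18, 25, 37}

{11, 18, 25, 37}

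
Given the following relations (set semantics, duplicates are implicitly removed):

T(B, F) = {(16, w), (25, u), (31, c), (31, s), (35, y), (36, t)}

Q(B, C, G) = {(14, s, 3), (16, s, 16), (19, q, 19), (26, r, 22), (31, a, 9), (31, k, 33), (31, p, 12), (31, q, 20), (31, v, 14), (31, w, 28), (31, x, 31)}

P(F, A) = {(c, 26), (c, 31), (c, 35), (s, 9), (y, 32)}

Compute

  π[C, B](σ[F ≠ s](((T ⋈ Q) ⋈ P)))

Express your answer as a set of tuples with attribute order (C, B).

T ⋈ Q (natural join on B): {(16, w, s, 16), (31, c, a, 9), (31, c, k, 33), (31, c, p, 12), (31, c, q, 20), (31, c, v, 14), (31, c, w, 28), (31, c, x, 31), (31, s, a, 9), (31, s, k, 33), (31, s, p, 12), (31, s, q, 20), (31, s, v, 14), (31, s, w, 28), (31, s, x, 31)}
(T ⋈ Q) ⋈ P (natural join on F): {(31, c, a, 9, 26), (31, c, a, 9, 31), (31, c, a, 9, 35), (31, c, k, 33, 26), (31, c, k, 33, 31), (31, c, k, 33, 35), (31, c, p, 12, 26), (31, c, p, 12, 31), (31, c, p, 12, 35), (31, c, q, 20, 26), (31, c, q, 20, 31), (31, c, q, 20, 35), (31, c, v, 14, 26), (31, c, v, 14, 31), (31, c, v, 14, 35), (31, c, w, 28, 26), (31, c, w, 28, 31), (31, c, w, 28, 35), (31, c, x, 31, 26), (31, c, x, 31, 31), (31, c, x, 31, 35), (31, s, a, 9, 9), (31, s, k, 33, 9), (31, s, p, 12, 9), (31, s, q, 20, 9), (31, s, v, 14, 9), (31, s, w, 28, 9), (31, s, x, 31, 9)}
Filtering on F ≠ s leaves {(31, c, a, 9, 26), (31, c, a, 9, 31), (31, c, a, 9, 35), (31, c, k, 33, 26), (31, c, k, 33, 31), (31, c, k, 33, 35), (31, c, p, 12, 26), (31, c, p, 12, 31), (31, c, p, 12, 35), (31, c, q, 20, 26), (31, c, q, 20, 31), (31, c, q, 20, 35), (31, c, v, 14, 26), (31, c, v, 14, 31), (31, c, v, 14, 35), (31, c, w, 28, 26), (31, c, w, 28, 31), (31, c, w, 28, 35), (31, c, x, 31, 26), (31, c, x, 31, 31), (31, c, x, 31, 35)}.
Keep only column(s) C, B (14 duplicate(s) eliminated): {(a, 31), (k, 31), (p, 31), (q, 31), (v, 31), (w, 31), (x, 31)}

{(a, 31), (k, 31), (p, 31), (q, 31), (v, 31), (w, 31), (x, 31)}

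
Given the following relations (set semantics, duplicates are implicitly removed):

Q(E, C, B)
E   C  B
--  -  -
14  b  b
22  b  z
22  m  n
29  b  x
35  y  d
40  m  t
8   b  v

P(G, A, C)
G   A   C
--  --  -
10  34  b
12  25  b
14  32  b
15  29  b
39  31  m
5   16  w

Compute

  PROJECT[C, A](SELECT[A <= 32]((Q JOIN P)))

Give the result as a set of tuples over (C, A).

{(b, 25), (b, 29), (b, 32), (m, 31)}

Q ⋈ P (natural join on C): {(14, b, b, 10, 34), (14, b, b, 12, 25), (14, b, b, 14, 32), (14, b, b, 15, 29), (22, b, z, 10, 34), (22, b, z, 12, 25), (22, b, z, 14, 32), (22, b, z, 15, 29), (22, m, n, 39, 31), (29, b, x, 10, 34), (29, b, x, 12, 25), (29, b, x, 14, 32), (29, b, x, 15, 29), (40, m, t, 39, 31), (8, b, v, 10, 34), (8, b, v, 12, 25), (8, b, v, 14, 32), (8, b, v, 15, 29)}
σ[A <= 32]: keep tuples satisfying A <= 32 → {(14, b, b, 12, 25), (14, b, b, 14, 32), (14, b, b, 15, 29), (22, b, z, 12, 25), (22, b, z, 14, 32), (22, b, z, 15, 29), (22, m, n, 39, 31), (29, b, x, 12, 25), (29, b, x, 14, 32), (29, b, x, 15, 29), (40, m, t, 39, 31), (8, b, v, 12, 25), (8, b, v, 14, 32), (8, b, v, 15, 29)}
Projecting to C, A (10 duplicate(s) eliminated): {(b, 25), (b, 29), (b, 32), (m, 31)}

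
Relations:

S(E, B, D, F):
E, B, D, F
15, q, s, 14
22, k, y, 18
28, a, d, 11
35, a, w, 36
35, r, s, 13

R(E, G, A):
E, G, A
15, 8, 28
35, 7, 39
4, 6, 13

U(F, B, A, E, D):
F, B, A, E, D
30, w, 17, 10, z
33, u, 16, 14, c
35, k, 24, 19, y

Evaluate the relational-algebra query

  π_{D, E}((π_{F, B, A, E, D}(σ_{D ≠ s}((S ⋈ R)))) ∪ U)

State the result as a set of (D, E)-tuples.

{(c, 14), (w, 35), (y, 19), (z, 10)}

Natural join on E: {(15, q, s, 14, 8, 28), (35, a, w, 36, 7, 39), (35, r, s, 13, 7, 39)}
σ[D ≠ s]: keep tuples satisfying D ≠ s → {(35, a, w, 36, 7, 39)}
π[F, B, A, E, D]: project onto (F, B, A, E, D) → {(36, a, 39, 35, w)}
Union: {(36, a, 39, 35, w)} with {(30, w, 17, 10, z), (33, u, 16, 14, c), (35, k, 24, 19, y)} → {(30, w, 17, 10, z), (33, u, 16, 14, c), (35, k, 24, 19, y), (36, a, 39, 35, w)}
π[D, E]: project onto (D, E) → {(c, 14), (w, 35), (y, 19), (z, 10)}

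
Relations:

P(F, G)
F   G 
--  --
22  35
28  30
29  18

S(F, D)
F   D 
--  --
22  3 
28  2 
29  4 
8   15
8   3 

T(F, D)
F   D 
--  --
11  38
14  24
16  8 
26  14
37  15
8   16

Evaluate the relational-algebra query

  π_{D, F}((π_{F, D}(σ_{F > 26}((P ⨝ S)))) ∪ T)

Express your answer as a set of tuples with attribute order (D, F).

{(14, 26), (15, 37), (16, 8), (2, 28), (24, 14), (38, 11), (4, 29), (8, 16)}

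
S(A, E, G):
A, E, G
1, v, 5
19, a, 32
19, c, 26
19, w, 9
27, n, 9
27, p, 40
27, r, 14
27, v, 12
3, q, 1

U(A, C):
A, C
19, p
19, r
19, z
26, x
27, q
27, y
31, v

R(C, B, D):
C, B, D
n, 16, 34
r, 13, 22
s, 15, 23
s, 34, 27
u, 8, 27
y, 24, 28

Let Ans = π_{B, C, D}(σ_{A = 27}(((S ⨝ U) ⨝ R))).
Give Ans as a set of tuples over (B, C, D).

Natural join on A: {(19, a, 32, p), (19, a, 32, r), (19, a, 32, z), (19, c, 26, p), (19, c, 26, r), (19, c, 26, z), (19, w, 9, p), (19, w, 9, r), (19, w, 9, z), (27, n, 9, q), (27, n, 9, y), (27, p, 40, q), (27, p, 40, y), (27, r, 14, q), (27, r, 14, y), (27, v, 12, q), (27, v, 12, y)}
Natural join on C: {(19, a, 32, r, 13, 22), (19, c, 26, r, 13, 22), (19, w, 9, r, 13, 22), (27, n, 9, y, 24, 28), (27, p, 40, y, 24, 28), (27, r, 14, y, 24, 28), (27, v, 12, y, 24, 28)}
σ[A = 27]: keep tuples satisfying A = 27 → {(27, n, 9, y, 24, 28), (27, p, 40, y, 24, 28), (27, r, 14, y, 24, 28), (27, v, 12, y, 24, 28)}
Projecting to B, C, D (3 duplicate(s) eliminated): {(24, y, 28)}

{(24, y, 28)}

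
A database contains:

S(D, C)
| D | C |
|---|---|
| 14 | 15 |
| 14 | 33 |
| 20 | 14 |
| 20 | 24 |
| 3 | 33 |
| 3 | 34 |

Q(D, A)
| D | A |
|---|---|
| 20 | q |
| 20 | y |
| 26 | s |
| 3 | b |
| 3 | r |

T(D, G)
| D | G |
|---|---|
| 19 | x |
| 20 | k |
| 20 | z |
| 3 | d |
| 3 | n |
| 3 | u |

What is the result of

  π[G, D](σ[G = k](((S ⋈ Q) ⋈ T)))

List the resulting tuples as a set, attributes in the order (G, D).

S ⋈ Q (natural join on D): {(20, 14, q), (20, 14, y), (20, 24, q), (20, 24, y), (3, 33, b), (3, 33, r), (3, 34, b), (3, 34, r)}
(S ⋈ Q) ⋈ T (natural join on D): {(20, 14, q, k), (20, 14, q, z), (20, 14, y, k), (20, 14, y, z), (20, 24, q, k), (20, 24, q, z), (20, 24, y, k), (20, 24, y, z), (3, 33, b, d), (3, 33, b, n), (3, 33, b, u), (3, 33, r, d), (3, 33, r, n), (3, 33, r, u), (3, 34, b, d), (3, 34, b, n), (3, 34, b, u), (3, 34, r, d), (3, 34, r, n), (3, 34, r, u)}
σ[G = k]: keep tuples satisfying G = k → {(20, 14, q, k), (20, 14, y, k), (20, 24, q, k), (20, 24, y, k)}
Projecting to G, D (3 duplicate(s) eliminated): {(k, 20)}

{(k, 20)}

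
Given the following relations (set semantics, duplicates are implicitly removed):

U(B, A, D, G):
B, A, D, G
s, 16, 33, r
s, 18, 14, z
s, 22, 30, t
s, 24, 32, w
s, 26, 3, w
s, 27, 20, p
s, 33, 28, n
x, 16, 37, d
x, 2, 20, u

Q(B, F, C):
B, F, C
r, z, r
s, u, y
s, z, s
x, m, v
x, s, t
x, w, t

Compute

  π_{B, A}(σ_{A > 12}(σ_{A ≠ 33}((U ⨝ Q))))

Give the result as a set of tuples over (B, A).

{(s, 16), (s, 18), (s, 22), (s, 24), (s, 26), (s, 27), (x, 16)}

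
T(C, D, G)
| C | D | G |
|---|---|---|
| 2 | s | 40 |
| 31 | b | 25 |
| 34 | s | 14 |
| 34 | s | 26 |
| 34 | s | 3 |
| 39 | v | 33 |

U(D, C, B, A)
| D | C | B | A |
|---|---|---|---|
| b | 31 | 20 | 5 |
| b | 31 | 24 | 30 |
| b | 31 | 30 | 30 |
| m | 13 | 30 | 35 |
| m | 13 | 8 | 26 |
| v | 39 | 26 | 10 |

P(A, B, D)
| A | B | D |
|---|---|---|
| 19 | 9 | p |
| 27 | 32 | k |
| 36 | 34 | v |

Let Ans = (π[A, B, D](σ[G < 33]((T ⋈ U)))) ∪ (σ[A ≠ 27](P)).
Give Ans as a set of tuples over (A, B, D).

T ⋈ U (natural join on C, D): {(31, b, 25, 20, 5), (31, b, 25, 24, 30), (31, b, 25, 30, 30), (39, v, 33, 26, 10)}
Selection G < 33: {(31, b, 25, 20, 5), (31, b, 25, 24, 30), (31, b, 25, 30, 30)}
π_{A, B, D} gives {(30, 24, b), (30, 30, b), (5, 20, b)}.
Selection A ≠ 27: {(19, 9, p), (36, 34, v)}
Union: {(30, 24, b), (30, 30, b), (5, 20, b)} with {(19, 9, p), (36, 34, v)} → {(19, 9, p), (30, 24, b), (30, 30, b), (36, 34, v), (5, 20, b)}

{(19, 9, p), (30, 24, b), (30, 30, b), (36, 34, v), (5, 20, b)}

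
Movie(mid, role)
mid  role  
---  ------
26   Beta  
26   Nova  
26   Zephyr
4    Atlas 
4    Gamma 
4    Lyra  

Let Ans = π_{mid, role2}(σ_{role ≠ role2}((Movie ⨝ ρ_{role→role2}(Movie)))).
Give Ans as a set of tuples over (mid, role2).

ρ[role→role2]: schema becomes (mid, role2); tuples unchanged.
Natural join on mid: {(26, Beta, Beta), (26, Beta, Nova), (26, Beta, Zephyr), (26, Nova, Beta), (26, Nova, Nova), (26, Nova, Zephyr), (26, Zephyr, Beta), (26, Zephyr, Nova), (26, Zephyr, Zephyr), (4, Atlas, Atlas), (4, Atlas, Gamma), (4, Atlas, Lyra), (4, Gamma, Atlas), (4, Gamma, Gamma), (4, Gamma, Lyra), (4, Lyra, Atlas), (4, Lyra, Gamma), (4, Lyra, Lyra)}
Apply σ_{role ≠ role2}; surviving tuples: {(26, Beta, Nova), (26, Beta, Zephyr), (26, Nova, Beta), (26, Nova, Zephyr), (26, Zephyr, Beta), (26, Zephyr, Nova), (4, Atlas, Gamma), (4, Atlas, Lyra), (4, Gamma, Atlas), (4, Gamma, Lyra), (4, Lyra, Atlas), (4, Lyra, Gamma)}
Projecting to mid, role2 (6 duplicate(s) eliminated): {(26, Beta), (26, Nova), (26, Zephyr), (4, Atlas), (4, Gamma), (4, Lyra)}

{(26, Beta), (26, Nova), (26, Zephyr), (4, Atlas), (4, Gamma), (4, Lyra)}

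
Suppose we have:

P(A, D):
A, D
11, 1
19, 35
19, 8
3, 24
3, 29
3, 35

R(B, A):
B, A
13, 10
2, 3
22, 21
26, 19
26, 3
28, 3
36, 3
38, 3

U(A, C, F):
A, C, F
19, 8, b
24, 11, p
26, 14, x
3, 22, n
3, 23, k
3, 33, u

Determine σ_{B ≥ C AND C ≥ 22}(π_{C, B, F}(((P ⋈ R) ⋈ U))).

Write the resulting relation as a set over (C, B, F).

{(22, 26, n), (22, 28, n), (22, 36, n), (22, 38, n), (23, 26, k), (23, 28, k), (23, 36, k), (23, 38, k), (33, 36, u), (33, 38, u)}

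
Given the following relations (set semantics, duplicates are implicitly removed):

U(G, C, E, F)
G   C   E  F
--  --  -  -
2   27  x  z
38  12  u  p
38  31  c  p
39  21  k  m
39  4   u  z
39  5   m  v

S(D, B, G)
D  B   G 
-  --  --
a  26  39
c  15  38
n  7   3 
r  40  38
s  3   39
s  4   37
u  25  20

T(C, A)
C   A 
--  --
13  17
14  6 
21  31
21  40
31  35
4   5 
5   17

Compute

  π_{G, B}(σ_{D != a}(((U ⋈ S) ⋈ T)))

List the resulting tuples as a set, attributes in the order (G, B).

U ⋈ S (natural join on G): {(38, 12, u, p, c, 15), (38, 12, u, p, r, 40), (38, 31, c, p, c, 15), (38, 31, c, p, r, 40), (39, 21, k, m, a, 26), (39, 21, k, m, s, 3), (39, 4, u, z, a, 26), (39, 4, u, z, s, 3), (39, 5, m, v, a, 26), (39, 5, m, v, s, 3)}
(U ⋈ S) ⋈ T (natural join on C): {(38, 31, c, p, c, 15, 35), (38, 31, c, p, r, 40, 35), (39, 21, k, m, a, 26, 31), (39, 21, k, m, a, 26, 40), (39, 21, k, m, s, 3, 31), (39, 21, k, m, s, 3, 40), (39, 4, u, z, a, 26, 5), (39, 4, u, z, s, 3, 5), (39, 5, m, v, a, 26, 17), (39, 5, m, v, s, 3, 17)}
Apply σ_{D != a}; surviving tuples: {(38, 31, c, p, c, 15, 35), (38, 31, c, p, r, 40, 35), (39, 21, k, m, s, 3, 31), (39, 21, k, m, s, 3, 40), (39, 4, u, z, s, 3, 5), (39, 5, m, v, s, 3, 17)}
Keep only column(s) G, B (3 duplicate(s) eliminated): {(38, 15), (38, 40), (39, 3)}

{(38, 15), (38, 40), (39, 3)}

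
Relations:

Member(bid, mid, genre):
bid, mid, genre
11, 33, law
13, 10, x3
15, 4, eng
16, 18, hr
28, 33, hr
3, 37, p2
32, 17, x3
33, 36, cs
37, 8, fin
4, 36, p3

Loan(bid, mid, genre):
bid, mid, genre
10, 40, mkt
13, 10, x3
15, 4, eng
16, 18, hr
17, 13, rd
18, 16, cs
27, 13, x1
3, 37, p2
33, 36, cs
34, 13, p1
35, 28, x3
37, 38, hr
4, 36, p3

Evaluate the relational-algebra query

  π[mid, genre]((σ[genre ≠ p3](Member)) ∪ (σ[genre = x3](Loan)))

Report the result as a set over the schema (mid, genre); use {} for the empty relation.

Filtering on genre ≠ p3 leaves {(11, 33, law), (13, 10, x3), (15, 4, eng), (16, 18, hr), (28, 33, hr), (3, 37, p2), (32, 17, x3), (33, 36, cs), (37, 8, fin)}.
Filtering on genre = x3 leaves {(13, 10, x3), (35, 28, x3)}.
Union: {(11, 33, law), (13, 10, x3), (15, 4, eng), (16, 18, hr), (28, 33, hr), (3, 37, p2), (32, 17, x3), (33, 36, cs), (37, 8, fin)} with {(13, 10, x3), (35, 28, x3)} → {(11, 33, law), (13, 10, x3), (15, 4, eng), (16, 18, hr), (28, 33, hr), (3, 37, p2), (32, 17, x3), (33, 36, cs), (35, 28, x3), (37, 8, fin)}
π_{mid, genre} gives {(10, x3), (17, x3), (18, hr), (28, x3), (33, hr), (33, law), (36, cs), (37, p2), (4, eng), (8, fin)}.

{(10, x3), (17, x3), (18, hr), (28, x3), (33, hr), (33, law), (36, cs), (37, p2), (4, eng), (8, fin)}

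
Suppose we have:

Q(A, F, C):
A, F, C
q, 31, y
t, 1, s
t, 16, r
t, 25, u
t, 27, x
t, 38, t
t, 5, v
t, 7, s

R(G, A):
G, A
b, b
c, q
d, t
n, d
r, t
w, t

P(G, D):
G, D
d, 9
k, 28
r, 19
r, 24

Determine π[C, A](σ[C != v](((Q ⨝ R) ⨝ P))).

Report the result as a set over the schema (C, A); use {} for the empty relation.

Joining Q and R on A yields {(q, 31, y, c), (t, 1, s, d), (t, 1, s, r), (t, 1, s, w), (t, 16, r, d), (t, 16, r, r), (t, 16, r, w), (t, 25, u, d), (t, 25, u, r), (t, 25, u, w), (t, 27, x, d), (t, 27, x, r), (t, 27, x, w), (t, 38, t, d), (t, 38, t, r), (t, 38, t, w), (t, 5, v, d), (t, 5, v, r), (t, 5, v, w), (t, 7, s, d), (t, 7, s, r), (t, 7, s, w)}.
Joining (Q ⨝ R) and P on G yields {(t, 1, s, d, 9), (t, 1, s, r, 19), (t, 1, s, r, 24), (t, 16, r, d, 9), (t, 16, r, r, 19), (t, 16, r, r, 24), (t, 25, u, d, 9), (t, 25, u, r, 19), (t, 25, u, r, 24), (t, 27, x, d, 9), (t, 27, x, r, 19), (t, 27, x, r, 24), (t, 38, t, d, 9), (t, 38, t, r, 19), (t, 38, t, r, 24), (t, 5, v, d, 9), (t, 5, v, r, 19), (t, 5, v, r, 24), (t, 7, s, d, 9), (t, 7, s, r, 19), (t, 7, s, r, 24)}.
Apply σ_{C != v}; surviving tuples: {(t, 1, s, d, 9), (t, 1, s, r, 19), (t, 1, s, r, 24), (t, 16, r, d, 9), (t, 16, r, r, 19), (t, 16, r, r, 24), (t, 25, u, d, 9), (t, 25, u, r, 19), (t, 25, u, r, 24), (t, 27, x, d, 9), (t, 27, x, r, 19), (t, 27, x, r, 24), (t, 38, t, d, 9), (t, 38, t, r, 19), (t, 38, t, r, 24), (t, 7, s, d, 9), (t, 7, s, r, 19), (t, 7, s, r, 24)}
Keep only column(s) C, A (13 duplicate(s) eliminated): {(r, t), (s, t), (t, t), (u, t), (x, t)}

{(r, t), (s, t), (t, t), (u, t), (x, t)}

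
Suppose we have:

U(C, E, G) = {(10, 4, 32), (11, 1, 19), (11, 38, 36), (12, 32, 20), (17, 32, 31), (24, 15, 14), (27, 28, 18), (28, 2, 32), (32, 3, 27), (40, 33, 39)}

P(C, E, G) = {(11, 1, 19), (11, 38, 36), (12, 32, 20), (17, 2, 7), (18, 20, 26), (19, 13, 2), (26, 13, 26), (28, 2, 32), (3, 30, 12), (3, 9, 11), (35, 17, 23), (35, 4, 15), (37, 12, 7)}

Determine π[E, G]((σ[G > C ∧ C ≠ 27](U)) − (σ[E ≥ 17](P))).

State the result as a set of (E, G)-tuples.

Filtering on G > C ∧ C ≠ 27 leaves {(10, 4, 32), (11, 1, 19), (11, 38, 36), (12, 32, 20), (17, 32, 31), (28, 2, 32)}.
Filtering on E ≥ 17 leaves {(11, 38, 36), (12, 32, 20), (18, 20, 26), (3, 30, 12), (35, 17, 23)}.
Set difference of the two operands is {(10, 4, 32), (11, 1, 19), (17, 32, 31), (28, 2, 32)}.
Projecting to E, G: {(1, 19), (2, 32), (32, 31), (4, 32)}

{(1, 19), (2, 32), (32, 31), (4, 32)}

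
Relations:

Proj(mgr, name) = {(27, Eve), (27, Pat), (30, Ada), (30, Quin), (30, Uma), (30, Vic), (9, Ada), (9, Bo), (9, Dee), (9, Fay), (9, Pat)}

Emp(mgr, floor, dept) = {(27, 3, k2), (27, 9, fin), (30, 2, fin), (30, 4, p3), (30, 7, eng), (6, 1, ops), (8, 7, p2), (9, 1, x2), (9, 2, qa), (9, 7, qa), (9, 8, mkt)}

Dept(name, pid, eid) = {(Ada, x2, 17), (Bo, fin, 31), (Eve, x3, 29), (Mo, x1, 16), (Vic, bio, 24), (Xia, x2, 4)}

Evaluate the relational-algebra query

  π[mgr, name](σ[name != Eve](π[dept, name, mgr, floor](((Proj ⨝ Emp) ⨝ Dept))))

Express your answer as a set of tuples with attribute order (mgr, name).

Joining Proj and Emp on mgr yields {(27, Eve, 3, k2), (27, Eve, 9, fin), (27, Pat, 3, k2), (27, Pat, 9, fin), (30, Ada, 2, fin), (30, Ada, 4, p3), (30, Ada, 7, eng), (30, Quin, 2, fin), (30, Quin, 4, p3), (30, Quin, 7, eng), (30, Uma, 2, fin), (30, Uma, 4, p3), (30, Uma, 7, eng), (30, Vic, 2, fin), (30, Vic, 4, p3), (30, Vic, 7, eng), (9, Ada, 1, x2), (9, Ada, 2, qa), (9, Ada, 7, qa), (9, Ada, 8, mkt), (9, Bo, 1, x2), (9, Bo, 2, qa), (9, Bo, 7, qa), (9, Bo, 8, mkt), (9, Dee, 1, x2), (9, Dee, 2, qa), (9, Dee, 7, qa), (9, Dee, 8, mkt), (9, Fay, 1, x2), (9, Fay, 2, qa), (9, Fay, 7, qa), (9, Fay, 8, mkt), (9, Pat, 1, x2), (9, Pat, 2, qa), (9, Pat, 7, qa), (9, Pat, 8, mkt)}.
Joining (Proj ⨝ Emp) and Dept on name yields {(27, Eve, 3, k2, x3, 29), (27, Eve, 9, fin, x3, 29), (30, Ada, 2, fin, x2, 17), (30, Ada, 4, p3, x2, 17), (30, Ada, 7, eng, x2, 17), (30, Vic, 2, fin, bio, 24), (30, Vic, 4, p3, bio, 24), (30, Vic, 7, eng, bio, 24), (9, Ada, 1, x2, x2, 17), (9, Ada, 2, qa, x2, 17), (9, Ada, 7, qa, x2, 17), (9, Ada, 8, mkt, x2, 17), (9, Bo, 1, x2, fin, 31), (9, Bo, 2, qa, fin, 31), (9, Bo, 7, qa, fin, 31), (9, Bo, 8, mkt, fin, 31)}.
Projecting to dept, name, mgr, floor: {(eng, Ada, 30, 7), (eng, Vic, 30, 7), (fin, Ada, 30, 2), (fin, Eve, 27, 9), (fin, Vic, 30, 2), (k2, Eve, 27, 3), (mkt, Ada, 9, 8), (mkt, Bo, 9, 8), (p3, Ada, 30, 4), (p3, Vic, 30, 4), (qa, Ada, 9, 2), (qa, Ada, 9, 7), (qa, Bo, 9, 2), (qa, Bo, 9, 7), (x2, Ada, 9, 1), (x2, Bo, 9, 1)}
σ[name != Eve]: keep tuples satisfying name != Eve → {(eng, Ada, 30, 7), (eng, Vic, 30, 7), (fin, Ada, 30, 2), (fin, Vic, 30, 2), (mkt, Ada, 9, 8), (mkt, Bo, 9, 8), (p3, Ada, 30, 4), (p3, Vic, 30, 4), (qa, Ada, 9, 2), (qa, Ada, 9, 7), (qa, Bo, 9, 2), (qa, Bo, 9, 7), (x2, Ada, 9, 1), (x2, Bo, 9, 1)}
Projecting to mgr, name (10 duplicate(s) eliminated): {(30, Ada), (30, Vic), (9, Ada), (9, Bo)}

{(30, Ada), (30, Vic), (9, Ada), (9, Bo)}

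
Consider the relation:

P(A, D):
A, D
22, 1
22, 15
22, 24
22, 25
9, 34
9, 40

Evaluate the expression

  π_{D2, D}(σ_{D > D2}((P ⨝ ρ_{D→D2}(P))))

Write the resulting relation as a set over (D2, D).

{(1, 15), (1, 24), (1, 25), (15, 24), (15, 25), (24, 25), (34, 40)}

ρ[D→D2]: schema becomes (A, D2); tuples unchanged.
P ⋈ ρ_{D→D2}(P) (natural join on A): {(22, 1, 1), (22, 1, 15), (22, 1, 24), (22, 1, 25), (22, 15, 1), (22, 15, 15), (22, 15, 24), (22, 15, 25), (22, 24, 1), (22, 24, 15), (22, 24, 24), (22, 24, 25), (22, 25, 1), (22, 25, 15), (22, 25, 24), (22, 25, 25), (9, 34, 34), (9, 34, 40), (9, 40, 34), (9, 40, 40)}
σ[D > D2]: keep tuples satisfying D > D2 → {(22, 15, 1), (22, 24, 1), (22, 24, 15), (22, 25, 1), (22, 25, 15), (22, 25, 24), (9, 40, 34)}
Projecting to D2, D: {(1, 15), (1, 24), (1, 25), (15, 24), (15, 25), (24, 25), (34, 40)}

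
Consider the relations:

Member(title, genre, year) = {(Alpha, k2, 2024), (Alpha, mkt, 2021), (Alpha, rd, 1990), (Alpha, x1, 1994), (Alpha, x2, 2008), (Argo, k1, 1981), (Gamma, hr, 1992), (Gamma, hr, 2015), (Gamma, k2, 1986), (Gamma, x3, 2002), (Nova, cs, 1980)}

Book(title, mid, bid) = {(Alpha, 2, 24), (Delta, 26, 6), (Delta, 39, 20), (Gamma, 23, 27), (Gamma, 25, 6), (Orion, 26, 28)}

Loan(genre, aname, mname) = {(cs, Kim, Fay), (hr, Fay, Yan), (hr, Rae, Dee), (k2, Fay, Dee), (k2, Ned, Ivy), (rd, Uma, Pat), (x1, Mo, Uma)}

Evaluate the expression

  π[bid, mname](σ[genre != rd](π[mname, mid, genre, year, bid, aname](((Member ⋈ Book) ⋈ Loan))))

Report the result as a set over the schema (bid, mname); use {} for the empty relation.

{(24, Dee), (24, Ivy), (24, Uma), (27, Dee), (27, Ivy), (27, Yan), (6, Dee), (6, Ivy), (6, Yan)}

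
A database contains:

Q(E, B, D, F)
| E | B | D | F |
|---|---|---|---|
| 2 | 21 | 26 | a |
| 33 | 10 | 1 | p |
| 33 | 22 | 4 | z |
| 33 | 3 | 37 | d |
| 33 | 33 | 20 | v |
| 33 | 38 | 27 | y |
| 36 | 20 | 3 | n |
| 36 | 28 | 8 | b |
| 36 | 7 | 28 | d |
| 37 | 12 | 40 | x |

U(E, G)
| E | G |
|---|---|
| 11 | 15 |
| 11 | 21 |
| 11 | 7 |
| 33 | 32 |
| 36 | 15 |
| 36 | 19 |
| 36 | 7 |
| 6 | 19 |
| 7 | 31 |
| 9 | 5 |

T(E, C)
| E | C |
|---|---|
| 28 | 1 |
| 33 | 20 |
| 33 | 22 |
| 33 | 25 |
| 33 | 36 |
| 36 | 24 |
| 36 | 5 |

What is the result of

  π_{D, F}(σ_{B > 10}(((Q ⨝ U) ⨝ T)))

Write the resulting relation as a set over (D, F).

Natural join on E: {(33, 10, 1, p, 32), (33, 22, 4, z, 32), (33, 3, 37, d, 32), (33, 33, 20, v, 32), (33, 38, 27, y, 32), (36, 20, 3, n, 15), (36, 20, 3, n, 19), (36, 20, 3, n, 7), (36, 28, 8, b, 15), (36, 28, 8, b, 19), (36, 28, 8, b, 7), (36, 7, 28, d, 15), (36, 7, 28, d, 19), (36, 7, 28, d, 7)}
Natural join on E: {(33, 10, 1, p, 32, 20), (33, 10, 1, p, 32, 22), (33, 10, 1, p, 32, 25), (33, 10, 1, p, 32, 36), (33, 22, 4, z, 32, 20), (33, 22, 4, z, 32, 22), (33, 22, 4, z, 32, 25), (33, 22, 4, z, 32, 36), (33, 3, 37, d, 32, 20), (33, 3, 37, d, 32, 22), (33, 3, 37, d, 32, 25), (33, 3, 37, d, 32, 36), (33, 33, 20, v, 32, 20), (33, 33, 20, v, 32, 22), (33, 33, 20, v, 32, 25), (33, 33, 20, v, 32, 36), (33, 38, 27, y, 32, 20), (33, 38, 27, y, 32, 22), (33, 38, 27, y, 32, 25), (33, 38, 27, y, 32, 36), (36, 20, 3, n, 15, 24), (36, 20, 3, n, 15, 5), (36, 20, 3, n, 19, 24), (36, 20, 3, n, 19, 5), (36, 20, 3, n, 7, 24), (36, 20, 3, n, 7, 5), (36, 28, 8, b, 15, 24), (36, 28, 8, b, 15, 5), (36, 28, 8, b, 19, 24), (36, 28, 8, b, 19, 5), (36, 28, 8, b, 7, 24), (36, 28, 8, b, 7, 5), (36, 7, 28, d, 15, 24), (36, 7, 28, d, 15, 5), (36, 7, 28, d, 19, 24), (36, 7, 28, d, 19, 5), (36, 7, 28, d, 7, 24), (36, 7, 28, d, 7, 5)}
Filtering on B > 10 leaves {(33, 22, 4, z, 32, 20), (33, 22, 4, z, 32, 22), (33, 22, 4, z, 32, 25), (33, 22, 4, z, 32, 36), (33, 33, 20, v, 32, 20), (33, 33, 20, v, 32, 22), (33, 33, 20, v, 32, 25), (33, 33, 20, v, 32, 36), (33, 38, 27, y, 32, 20), (33, 38, 27, y, 32, 22), (33, 38, 27, y, 32, 25), (33, 38, 27, y, 32, 36), (36, 20, 3, n, 15, 24), (36, 20, 3, n, 15, 5), (36, 20, 3, n, 19, 24), (36, 20, 3, n, 19, 5), (36, 20, 3, n, 7, 24), (36, 20, 3, n, 7, 5), (36, 28, 8, b, 15, 24), (36, 28, 8, b, 15, 5), (36, 28, 8, b, 19, 24), (36, 28, 8, b, 19, 5), (36, 28, 8, b, 7, 24), (36, 28, 8, b, 7, 5)}.
π_{D, F} gives {(20, v), (27, y), (3, n), (4, z), (8, b)} (19 duplicate(s) eliminated).

{(20, v), (27, y), (3, n), (4, z), (8, b)}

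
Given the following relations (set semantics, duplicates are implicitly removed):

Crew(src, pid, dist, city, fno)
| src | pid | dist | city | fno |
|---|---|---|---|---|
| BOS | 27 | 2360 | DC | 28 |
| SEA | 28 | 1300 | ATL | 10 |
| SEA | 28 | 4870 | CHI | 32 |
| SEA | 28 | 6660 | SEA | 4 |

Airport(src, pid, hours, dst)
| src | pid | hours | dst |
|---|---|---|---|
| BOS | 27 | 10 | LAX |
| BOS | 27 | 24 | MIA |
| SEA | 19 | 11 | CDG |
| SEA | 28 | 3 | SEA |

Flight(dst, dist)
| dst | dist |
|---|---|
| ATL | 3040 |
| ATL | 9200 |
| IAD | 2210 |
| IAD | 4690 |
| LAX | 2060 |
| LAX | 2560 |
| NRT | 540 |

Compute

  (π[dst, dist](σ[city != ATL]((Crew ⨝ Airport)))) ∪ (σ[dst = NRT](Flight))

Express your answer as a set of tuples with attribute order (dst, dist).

Joining Crew and Airport on src, pid yields {(BOS, 27, 2360, DC, 28, 10, LAX), (BOS, 27, 2360, DC, 28, 24, MIA), (SEA, 28, 1300, ATL, 10, 3, SEA), (SEA, 28, 4870, CHI, 32, 3, SEA), (SEA, 28, 6660, SEA, 4, 3, SEA)}.
Apply σ_{city != ATL}; surviving tuples: {(BOS, 27, 2360, DC, 28, 10, LAX), (BOS, 27, 2360, DC, 28, 24, MIA), (SEA, 28, 4870, CHI, 32, 3, SEA), (SEA, 28, 6660, SEA, 4, 3, SEA)}
Projecting to dst, dist: {(LAX, 2360), (MIA, 2360), (SEA, 4870), (SEA, 6660)}
Apply σ_{dst = NRT}; surviving tuples: {(NRT, 540)}
Set union of the two operands is {(LAX, 2360), (MIA, 2360), (NRT, 540), (SEA, 4870), (SEA, 6660)}.

{(LAX, 2360), (MIA, 2360), (NRT, 540), (SEA, 4870), (SEA, 6660)}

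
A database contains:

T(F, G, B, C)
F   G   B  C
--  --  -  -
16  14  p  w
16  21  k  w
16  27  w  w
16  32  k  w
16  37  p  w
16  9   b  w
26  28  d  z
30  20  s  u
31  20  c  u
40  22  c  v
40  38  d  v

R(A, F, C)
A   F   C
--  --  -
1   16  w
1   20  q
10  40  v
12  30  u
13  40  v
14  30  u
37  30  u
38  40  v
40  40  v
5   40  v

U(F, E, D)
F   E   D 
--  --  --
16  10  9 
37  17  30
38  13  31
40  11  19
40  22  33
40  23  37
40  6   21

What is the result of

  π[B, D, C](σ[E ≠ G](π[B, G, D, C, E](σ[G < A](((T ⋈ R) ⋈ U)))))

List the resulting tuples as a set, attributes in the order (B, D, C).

{(c, 19, v), (c, 21, v), (c, 37, v), (d, 19, v), (d, 21, v), (d, 33, v), (d, 37, v)}

Natural join on F, C: {(16, 14, p, w, 1), (16, 21, k, w, 1), (16, 27, w, w, 1), (16, 32, k, w, 1), (16, 37, p, w, 1), (16, 9, b, w, 1), (30, 20, s, u, 12), (30, 20, s, u, 14), (30, 20, s, u, 37), (40, 22, c, v, 10), (40, 22, c, v, 13), (40, 22, c, v, 38), (40, 22, c, v, 40), (40, 22, c, v, 5), (40, 38, d, v, 10), (40, 38, d, v, 13), (40, 38, d, v, 38), (40, 38, d, v, 40), (40, 38, d, v, 5)}
Natural join on F: {(16, 14, p, w, 1, 10, 9), (16, 21, k, w, 1, 10, 9), (16, 27, w, w, 1, 10, 9), (16, 32, k, w, 1, 10, 9), (16, 37, p, w, 1, 10, 9), (16, 9, b, w, 1, 10, 9), (40, 22, c, v, 10, 11, 19), (40, 22, c, v, 10, 22, 33), (40, 22, c, v, 10, 23, 37), (40, 22, c, v, 10, 6, 21), (40, 22, c, v, 13, 11, 19), (40, 22, c, v, 13, 22, 33), (40, 22, c, v, 13, 23, 37), (40, 22, c, v, 13, 6, 21), (40, 22, c, v, 38, 11, 19), (40, 22, c, v, 38, 22, 33), (40, 22, c, v, 38, 23, 37), (40, 22, c, v, 38, 6, 21), (40, 22, c, v, 40, 11, 19), (40, 22, c, v, 40, 22, 33), (40, 22, c, v, 40, 23, 37), (40, 22, c, v, 40, 6, 21), (40, 22, c, v, 5, 11, 19), (40, 22, c, v, 5, 22, 33), (40, 22, c, v, 5, 23, 37), (40, 22, c, v, 5, 6, 21), (40, 38, d, v, 10, 11, 19), (40, 38, d, v, 10, 22, 33), (40, 38, d, v, 10, 23, 37), (40, 38, d, v, 10, 6, 21), (40, 38, d, v, 13, 11, 19), (40, 38, d, v, 13, 22, 33), (40, 38, d, v, 13, 23, 37), (40, 38, d, v, 13, 6, 21), (40, 38, d, v, 38, 11, 19), (40, 38, d, v, 38, 22, 33), (40, 38, d, v, 38, 23, 37), (40, 38, d, v, 38, 6, 21), (40, 38, d, v, 40, 11, 19), (40, 38, d, v, 40, 22, 33), (40, 38, d, v, 40, 23, 37), (40, 38, d, v, 40, 6, 21), (40, 38, d, v, 5, 11, 19), (40, 38, d, v, 5, 22, 33), (40, 38, d, v, 5, 23, 37), (40, 38, d, v, 5, 6, 21)}
Filtering on G < A leaves {(40, 22, c, v, 38, 11, 19), (40, 22, c, v, 38, 22, 33), (40, 22, c, v, 38, 23, 37), (40, 22, c, v, 38, 6, 21), (40, 22, c, v, 40, 11, 19), (40, 22, c, v, 40, 22, 33), (40, 22, c, v, 40, 23, 37), (40, 22, c, v, 40, 6, 21), (40, 38, d, v, 40, 11, 19), (40, 38, d, v, 40, 22, 33), (40, 38, d, v, 40, 23, 37), (40, 38, d, v, 40, 6, 21)}.
Projecting to B, G, D, C, E (4 duplicate(s) eliminated): {(c, 22, 19, v, 11), (c, 22, 21, v, 6), (c, 22, 33, v, 22), (c, 22, 37, v, 23), (d, 38, 19, v, 11), (d, 38, 21, v, 6), (d, 38, 33, v, 22), (d, 38, 37, v, 23)}
Filtering on E ≠ G leaves {(c, 22, 19, v, 11), (c, 22, 21, v, 6), (c, 22, 37, v, 23), (d, 38, 19, v, 11), (d, 38, 21, v, 6), (d, 38, 33, v, 22), (d, 38, 37, v, 23)}.
Projecting to B, D, C: {(c, 19, v), (c, 21, v), (c, 37, v), (d, 19, v), (d, 21, v), (d, 33, v), (d, 37, v)}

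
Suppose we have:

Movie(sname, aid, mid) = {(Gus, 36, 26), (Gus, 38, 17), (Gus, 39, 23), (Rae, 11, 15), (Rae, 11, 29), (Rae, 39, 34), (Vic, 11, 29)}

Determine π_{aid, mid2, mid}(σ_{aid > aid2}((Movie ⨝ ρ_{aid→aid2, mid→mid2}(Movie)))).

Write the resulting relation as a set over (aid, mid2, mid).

{(38, 26, 17), (39, 15, 34), (39, 17, 23), (39, 26, 23), (39, 29, 34)}

ρ[aid→aid2, mid→mid2]: schema becomes (sname, aid2, mid2); tuples unchanged.
Movie ⋈ ρ_{aid→aid2, mid→mid2}(Movie) (natural join on sname): {(Gus, 36, 26, 36, 26), (Gus, 36, 26, 38, 17), (Gus, 36, 26, 39, 23), (Gus, 38, 17, 36, 26), (Gus, 38, 17, 38, 17), (Gus, 38, 17, 39, 23), (Gus, 39, 23, 36, 26), (Gus, 39, 23, 38, 17), (Gus, 39, 23, 39, 23), (Rae, 11, 15, 11, 15), (Rae, 11, 15, 11, 29), (Rae, 11, 15, 39, 34), (Rae, 11, 29, 11, 15), (Rae, 11, 29, 11, 29), (Rae, 11, 29, 39, 34), (Rae, 39, 34, 11, 15), (Rae, 39, 34, 11, 29), (Rae, 39, 34, 39, 34), (Vic, 11, 29, 11, 29)}
σ[aid > aid2]: keep tuples satisfying aid > aid2 → {(Gus, 38, 17, 36, 26), (Gus, 39, 23, 36, 26), (Gus, 39, 23, 38, 17), (Rae, 39, 34, 11, 15), (Rae, 39, 34, 11, 29)}
Keep only column(s) aid, mid2, mid: {(38, 26, 17), (39, 15, 34), (39, 17, 23), (39, 26, 23), (39, 29, 34)}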